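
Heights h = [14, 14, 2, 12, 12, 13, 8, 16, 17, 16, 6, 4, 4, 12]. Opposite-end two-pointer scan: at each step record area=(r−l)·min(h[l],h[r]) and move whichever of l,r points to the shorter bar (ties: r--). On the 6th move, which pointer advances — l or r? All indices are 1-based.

[1,14] min(14,12)*13=156 best=156 * → r--
[1,13] min(14,4)*12=48 best=156 → r--
[1,12] min(14,4)*11=44 best=156 → r--
[1,11] min(14,6)*10=60 best=156 → r--
[1,10] min(14,16)*9=126 best=156 → l++
[2,10] min(14,16)*8=112 best=156 → l++

l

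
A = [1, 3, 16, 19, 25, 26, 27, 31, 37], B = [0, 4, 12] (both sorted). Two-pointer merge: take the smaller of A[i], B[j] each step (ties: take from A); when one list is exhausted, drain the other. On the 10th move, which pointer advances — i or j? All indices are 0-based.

i

i=0 j=0: A[i]=1>B[j]=0 take 0, j++
i=0 j=1: A[i]=1<=B[j]=4 take 1, i++
i=1 j=1: A[i]=3<=B[j]=4 take 3, i++
i=2 j=1: A[i]=16>B[j]=4 take 4, j++
i=2 j=2: A[i]=16>B[j]=12 take 12, j++
i=2 j=3: B done, take A[i]=16, i++
i=3 j=3: B done, take A[i]=19, i++
i=4 j=3: B done, take A[i]=25, i++
i=5 j=3: B done, take A[i]=26, i++
i=6 j=3: B done, take A[i]=27, i++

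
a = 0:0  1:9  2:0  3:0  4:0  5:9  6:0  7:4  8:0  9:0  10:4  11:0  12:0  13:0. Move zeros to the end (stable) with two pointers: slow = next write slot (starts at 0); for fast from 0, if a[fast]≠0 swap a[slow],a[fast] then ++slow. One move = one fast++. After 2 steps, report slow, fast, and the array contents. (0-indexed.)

slow=1, fast=2, a=[9, 0, 0, 0, 0, 9, 0, 4, 0, 0, 4, 0, 0, 0]

(s=0,f=0) a[fast]=0 → fast++
(s=0,f=1) a[fast]=9≠0 swap→a[0]=9 → slow++,fast++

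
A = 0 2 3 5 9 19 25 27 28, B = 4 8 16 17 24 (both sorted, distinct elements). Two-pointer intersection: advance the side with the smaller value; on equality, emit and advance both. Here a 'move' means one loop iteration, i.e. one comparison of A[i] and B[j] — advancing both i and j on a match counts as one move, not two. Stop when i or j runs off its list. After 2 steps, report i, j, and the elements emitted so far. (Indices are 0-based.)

[i=0,j=0] 0<4 → i++
[i=1,j=0] 2<4 → i++

i=2, j=0, emitted=[]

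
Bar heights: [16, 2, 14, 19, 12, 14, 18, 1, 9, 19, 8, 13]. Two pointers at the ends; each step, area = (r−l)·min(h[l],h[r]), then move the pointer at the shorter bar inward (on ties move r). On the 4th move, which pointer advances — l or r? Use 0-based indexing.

[0,11] min(16,13)*11=143 best=143 * → r--
[0,10] min(16,8)*10=80 best=143 → r--
[0,9] min(16,19)*9=144 best=144 * → l++
[1,9] min(2,19)*8=16 best=144 → l++

l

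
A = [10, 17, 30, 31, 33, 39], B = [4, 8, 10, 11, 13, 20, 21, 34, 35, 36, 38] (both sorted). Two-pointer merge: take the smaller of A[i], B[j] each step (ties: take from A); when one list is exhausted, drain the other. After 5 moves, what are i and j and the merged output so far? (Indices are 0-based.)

i=0 j=0: A[i]=10>B[j]=4 take 4, j++
i=0 j=1: A[i]=10>B[j]=8 take 8, j++
i=0 j=2: A[i]=10<=B[j]=10 take 10, i++
i=1 j=2: A[i]=17>B[j]=10 take 10, j++
i=1 j=3: A[i]=17>B[j]=11 take 11, j++

i=1, j=4, merged so far=[4, 8, 10, 10, 11]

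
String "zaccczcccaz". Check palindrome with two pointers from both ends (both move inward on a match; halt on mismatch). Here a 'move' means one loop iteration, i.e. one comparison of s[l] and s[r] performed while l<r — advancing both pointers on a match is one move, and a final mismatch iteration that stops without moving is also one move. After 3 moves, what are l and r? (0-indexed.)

l=0 r=10: 'z'=='z', l++,r--
l=1 r=9: 'a'=='a', l++,r--
l=2 r=8: 'c'=='c', l++,r--

l=3, r=7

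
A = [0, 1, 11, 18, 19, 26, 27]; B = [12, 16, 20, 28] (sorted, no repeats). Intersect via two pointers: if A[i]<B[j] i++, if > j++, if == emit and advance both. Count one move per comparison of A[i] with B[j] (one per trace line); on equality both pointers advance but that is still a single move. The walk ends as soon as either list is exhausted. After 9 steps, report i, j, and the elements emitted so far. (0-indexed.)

i=6, j=3, emitted=[]

i=0 j=0: 0<12, i++
i=1 j=0: 1<12, i++
i=2 j=0: 11<12, i++
i=3 j=0: 18>12, j++
i=3 j=1: 18>16, j++
i=3 j=2: 18<20, i++
i=4 j=2: 19<20, i++
i=5 j=2: 26>20, j++
i=5 j=3: 26<28, i++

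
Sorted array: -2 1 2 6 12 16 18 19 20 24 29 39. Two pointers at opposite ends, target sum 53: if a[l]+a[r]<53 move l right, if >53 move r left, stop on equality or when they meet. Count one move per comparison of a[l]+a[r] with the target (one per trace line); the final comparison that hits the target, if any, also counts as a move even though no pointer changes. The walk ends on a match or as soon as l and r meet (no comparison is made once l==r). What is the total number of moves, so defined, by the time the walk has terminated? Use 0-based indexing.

11 moves

l=0 r=11: -2+39=37 <53, l++
l=1 r=11: 1+39=40 <53, l++
l=2 r=11: 2+39=41 <53, l++
l=3 r=11: 6+39=45 <53, l++
l=4 r=11: 12+39=51 <53, l++
l=5 r=11: 16+39=55 >53, r--
l=5 r=10: 16+29=45 <53, l++
l=6 r=10: 18+29=47 <53, l++
l=7 r=10: 19+29=48 <53, l++
l=8 r=10: 20+29=49 <53, l++
l=9 r=10: 24+29=53, found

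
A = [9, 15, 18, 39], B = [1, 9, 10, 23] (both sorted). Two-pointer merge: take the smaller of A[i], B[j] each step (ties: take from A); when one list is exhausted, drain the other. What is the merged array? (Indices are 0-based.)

[1, 9, 9, 10, 15, 18, 23, 39]

[i=0,j=0] A[i]=9>B[j]=1 take 1 → j++
[i=0,j=1] A[i]=9<=B[j]=9 take 9 → i++
[i=1,j=1] A[i]=15>B[j]=9 take 9 → j++
[i=1,j=2] A[i]=15>B[j]=10 take 10 → j++
[i=1,j=3] A[i]=15<=B[j]=23 take 15 → i++
[i=2,j=3] A[i]=18<=B[j]=23 take 18 → i++
[i=3,j=3] A[i]=39>B[j]=23 take 23 → j++
[i=3,j=4] B done, take A[i]=39 → i++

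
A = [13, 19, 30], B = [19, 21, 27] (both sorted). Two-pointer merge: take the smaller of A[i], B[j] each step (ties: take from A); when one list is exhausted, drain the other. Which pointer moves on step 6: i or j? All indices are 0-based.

i=0 j=0: A[i]=13<=B[j]=19 take 13, i++
i=1 j=0: A[i]=19<=B[j]=19 take 19, i++
i=2 j=0: A[i]=30>B[j]=19 take 19, j++
i=2 j=1: A[i]=30>B[j]=21 take 21, j++
i=2 j=2: A[i]=30>B[j]=27 take 27, j++
i=2 j=3: B done, take A[i]=30, i++

i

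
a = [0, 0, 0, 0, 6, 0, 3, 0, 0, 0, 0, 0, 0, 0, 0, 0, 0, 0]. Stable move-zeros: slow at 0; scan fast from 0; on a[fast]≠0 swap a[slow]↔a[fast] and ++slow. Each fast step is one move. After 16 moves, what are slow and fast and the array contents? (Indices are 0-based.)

(s=0,f=0) a[fast]=0 → fast++
(s=0,f=1) a[fast]=0 → fast++
(s=0,f=2) a[fast]=0 → fast++
(s=0,f=3) a[fast]=0 → fast++
(s=0,f=4) a[fast]=6≠0 swap→a[0]=6 → slow++,fast++
(s=1,f=5) a[fast]=0 → fast++
(s=1,f=6) a[fast]=3≠0 swap→a[1]=3 → slow++,fast++
(s=2,f=7) a[fast]=0 → fast++
(s=2,f=8) a[fast]=0 → fast++
(s=2,f=9) a[fast]=0 → fast++
(s=2,f=10) a[fast]=0 → fast++
(s=2,f=11) a[fast]=0 → fast++
(s=2,f=12) a[fast]=0 → fast++
(s=2,f=13) a[fast]=0 → fast++
(s=2,f=14) a[fast]=0 → fast++
(s=2,f=15) a[fast]=0 → fast++

slow=2, fast=16, a=[6, 3, 0, 0, 0, 0, 0, 0, 0, 0, 0, 0, 0, 0, 0, 0, 0, 0]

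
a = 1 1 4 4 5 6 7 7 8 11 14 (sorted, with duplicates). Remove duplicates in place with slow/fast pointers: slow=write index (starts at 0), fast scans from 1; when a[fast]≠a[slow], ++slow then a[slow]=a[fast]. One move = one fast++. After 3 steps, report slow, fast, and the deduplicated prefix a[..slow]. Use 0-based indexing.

slow=1, fast=4, prefix=[1, 4]

(s=0,f=1) a[fast]=1=a[slow] dup → fast++
(s=0,f=2) a[fast]=4≠a[slow]=1 write a[1]=4 → slow++,fast++
(s=1,f=3) a[fast]=4=a[slow] dup → fast++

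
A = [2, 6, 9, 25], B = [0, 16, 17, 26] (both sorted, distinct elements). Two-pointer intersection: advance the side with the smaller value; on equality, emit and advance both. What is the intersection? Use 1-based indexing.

[i=1,j=1] 2>0 → j++
[i=1,j=2] 2<16 → i++
[i=2,j=2] 6<16 → i++
[i=3,j=2] 9<16 → i++
[i=4,j=2] 25>16 → j++
[i=4,j=3] 25>17 → j++
[i=4,j=4] 25<26 → i++

intersection = []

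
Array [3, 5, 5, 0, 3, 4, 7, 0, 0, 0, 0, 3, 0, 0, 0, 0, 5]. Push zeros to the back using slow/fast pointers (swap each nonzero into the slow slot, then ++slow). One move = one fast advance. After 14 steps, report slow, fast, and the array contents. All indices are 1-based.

slow=1 fast=1: a[fast]=3≠0 swap→a[1]=3, slow++,fast++
slow=2 fast=2: a[fast]=5≠0 swap→a[2]=5, slow++,fast++
slow=3 fast=3: a[fast]=5≠0 swap→a[3]=5, slow++,fast++
slow=4 fast=4: a[fast]=0, fast++
slow=4 fast=5: a[fast]=3≠0 swap→a[4]=3, slow++,fast++
slow=5 fast=6: a[fast]=4≠0 swap→a[5]=4, slow++,fast++
slow=6 fast=7: a[fast]=7≠0 swap→a[6]=7, slow++,fast++
slow=7 fast=8: a[fast]=0, fast++
slow=7 fast=9: a[fast]=0, fast++
slow=7 fast=10: a[fast]=0, fast++
slow=7 fast=11: a[fast]=0, fast++
slow=7 fast=12: a[fast]=3≠0 swap→a[7]=3, slow++,fast++
slow=8 fast=13: a[fast]=0, fast++
slow=8 fast=14: a[fast]=0, fast++

slow=8, fast=15, a=[3, 5, 5, 3, 4, 7, 3, 0, 0, 0, 0, 0, 0, 0, 0, 0, 5]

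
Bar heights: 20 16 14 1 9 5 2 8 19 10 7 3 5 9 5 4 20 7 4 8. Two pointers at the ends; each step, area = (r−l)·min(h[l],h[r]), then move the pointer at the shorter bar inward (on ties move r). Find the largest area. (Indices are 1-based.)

max area = 320

[1,20] min(20,8)*19=152 best=152 * → r--
[1,19] min(20,4)*18=72 best=152 → r--
[1,18] min(20,7)*17=119 best=152 → r--
[1,17] min(20,20)*16=320 best=320 * → r--
[1,16] min(20,4)*15=60 best=320 → r--
[1,15] min(20,5)*14=70 best=320 → r--
[1,14] min(20,9)*13=117 best=320 → r--
[1,13] min(20,5)*12=60 best=320 → r--
[1,12] min(20,3)*11=33 best=320 → r--
[1,11] min(20,7)*10=70 best=320 → r--
[1,10] min(20,10)*9=90 best=320 → r--
[1,9] min(20,19)*8=152 best=320 → r--
[1,8] min(20,8)*7=56 best=320 → r--
[1,7] min(20,2)*6=12 best=320 → r--
[1,6] min(20,5)*5=25 best=320 → r--
[1,5] min(20,9)*4=36 best=320 → r--
[1,4] min(20,1)*3=3 best=320 → r--
[1,3] min(20,14)*2=28 best=320 → r--
[1,2] min(20,16)*1=16 best=320 → r--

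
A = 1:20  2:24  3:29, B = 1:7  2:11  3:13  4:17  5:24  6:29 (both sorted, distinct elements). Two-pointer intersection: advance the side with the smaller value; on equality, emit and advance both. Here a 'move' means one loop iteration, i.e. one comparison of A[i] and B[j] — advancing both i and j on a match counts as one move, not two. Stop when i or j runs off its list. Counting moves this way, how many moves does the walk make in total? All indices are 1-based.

i=1 j=1: 20>7, j++
i=1 j=2: 20>11, j++
i=1 j=3: 20>13, j++
i=1 j=4: 20>17, j++
i=1 j=5: 20<24, i++
i=2 j=5: 24==24 emit, i++,j++
i=3 j=6: 29==29 emit, i++,j++

7 moves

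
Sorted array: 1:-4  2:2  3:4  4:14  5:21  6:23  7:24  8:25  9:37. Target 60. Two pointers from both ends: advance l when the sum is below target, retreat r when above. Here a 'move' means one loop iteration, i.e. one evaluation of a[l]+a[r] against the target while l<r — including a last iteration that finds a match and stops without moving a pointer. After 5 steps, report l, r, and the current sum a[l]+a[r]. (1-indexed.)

l=6, r=9, sum=60

l=1 r=9: -4+37=33 <60, l++
l=2 r=9: 2+37=39 <60, l++
l=3 r=9: 4+37=41 <60, l++
l=4 r=9: 14+37=51 <60, l++
l=5 r=9: 21+37=58 <60, l++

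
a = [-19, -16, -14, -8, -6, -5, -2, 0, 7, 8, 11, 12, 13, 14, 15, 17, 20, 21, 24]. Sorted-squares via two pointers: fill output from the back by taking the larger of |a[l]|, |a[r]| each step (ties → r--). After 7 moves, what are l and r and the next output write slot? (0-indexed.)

[0,18] |-19|<=|24| out[18]=576 → r--
[0,17] |-19|<=|21| out[17]=441 → r--
[0,16] |-19|<=|20| out[16]=400 → r--
[0,15] |-19|>|17| out[15]=361 → l++
[1,15] |-16|<=|17| out[14]=289 → r--
[1,14] |-16|>|15| out[13]=256 → l++
[2,14] |-14|<=|15| out[12]=225 → r--

l=2, r=13, next write slot=11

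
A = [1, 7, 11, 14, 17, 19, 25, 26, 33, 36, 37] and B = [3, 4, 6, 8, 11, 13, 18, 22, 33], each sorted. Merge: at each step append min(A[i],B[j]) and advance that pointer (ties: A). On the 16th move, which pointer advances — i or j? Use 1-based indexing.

i

[i=1,j=1] A[i]=1<=B[j]=3 take 1 → i++
[i=2,j=1] A[i]=7>B[j]=3 take 3 → j++
[i=2,j=2] A[i]=7>B[j]=4 take 4 → j++
[i=2,j=3] A[i]=7>B[j]=6 take 6 → j++
[i=2,j=4] A[i]=7<=B[j]=8 take 7 → i++
[i=3,j=4] A[i]=11>B[j]=8 take 8 → j++
[i=3,j=5] A[i]=11<=B[j]=11 take 11 → i++
[i=4,j=5] A[i]=14>B[j]=11 take 11 → j++
[i=4,j=6] A[i]=14>B[j]=13 take 13 → j++
[i=4,j=7] A[i]=14<=B[j]=18 take 14 → i++
[i=5,j=7] A[i]=17<=B[j]=18 take 17 → i++
[i=6,j=7] A[i]=19>B[j]=18 take 18 → j++
[i=6,j=8] A[i]=19<=B[j]=22 take 19 → i++
[i=7,j=8] A[i]=25>B[j]=22 take 22 → j++
[i=7,j=9] A[i]=25<=B[j]=33 take 25 → i++
[i=8,j=9] A[i]=26<=B[j]=33 take 26 → i++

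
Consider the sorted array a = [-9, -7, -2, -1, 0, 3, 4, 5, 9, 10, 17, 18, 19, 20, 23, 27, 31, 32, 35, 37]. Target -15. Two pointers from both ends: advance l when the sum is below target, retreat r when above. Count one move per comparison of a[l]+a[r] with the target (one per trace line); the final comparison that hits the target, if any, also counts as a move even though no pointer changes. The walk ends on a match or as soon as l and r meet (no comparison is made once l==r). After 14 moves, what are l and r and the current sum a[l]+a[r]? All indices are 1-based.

l=1, r=6, sum=-6

l=1 r=20: -9+37=28 >-15, r--
l=1 r=19: -9+35=26 >-15, r--
l=1 r=18: -9+32=23 >-15, r--
l=1 r=17: -9+31=22 >-15, r--
l=1 r=16: -9+27=18 >-15, r--
l=1 r=15: -9+23=14 >-15, r--
l=1 r=14: -9+20=11 >-15, r--
l=1 r=13: -9+19=10 >-15, r--
l=1 r=12: -9+18=9 >-15, r--
l=1 r=11: -9+17=8 >-15, r--
l=1 r=10: -9+10=1 >-15, r--
l=1 r=9: -9+9=0 >-15, r--
l=1 r=8: -9+5=-4 >-15, r--
l=1 r=7: -9+4=-5 >-15, r--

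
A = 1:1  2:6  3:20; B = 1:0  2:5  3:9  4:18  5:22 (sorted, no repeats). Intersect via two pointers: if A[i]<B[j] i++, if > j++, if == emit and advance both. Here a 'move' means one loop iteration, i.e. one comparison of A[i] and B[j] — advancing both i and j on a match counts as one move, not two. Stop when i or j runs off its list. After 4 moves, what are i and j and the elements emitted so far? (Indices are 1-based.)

i=3, j=3, emitted=[]

[i=1,j=1] 1>0 → j++
[i=1,j=2] 1<5 → i++
[i=2,j=2] 6>5 → j++
[i=2,j=3] 6<9 → i++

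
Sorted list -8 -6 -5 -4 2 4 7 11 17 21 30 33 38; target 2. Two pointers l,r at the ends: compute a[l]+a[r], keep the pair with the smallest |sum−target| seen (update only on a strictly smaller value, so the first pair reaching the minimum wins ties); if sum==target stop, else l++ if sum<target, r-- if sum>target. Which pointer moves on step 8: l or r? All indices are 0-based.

l

[0,12] -8+38=30 d=28 * → r--
[0,11] -8+33=25 d=23 * → r--
[0,10] -8+30=22 d=20 * → r--
[0,9] -8+21=13 d=11 * → r--
[0,8] -8+17=9 d=7 * → r--
[0,7] -8+11=3 d=1 * → r--
[0,6] -8+7=-1 d=3 → l++
[1,6] -6+7=1 d=1 → l++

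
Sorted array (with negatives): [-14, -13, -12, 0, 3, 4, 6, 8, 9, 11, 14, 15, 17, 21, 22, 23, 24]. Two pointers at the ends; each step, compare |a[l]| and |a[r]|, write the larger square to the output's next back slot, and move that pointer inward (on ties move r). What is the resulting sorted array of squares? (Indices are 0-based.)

[0,16] |-14|<=|24| out[16]=576 → r--
[0,15] |-14|<=|23| out[15]=529 → r--
[0,14] |-14|<=|22| out[14]=484 → r--
[0,13] |-14|<=|21| out[13]=441 → r--
[0,12] |-14|<=|17| out[12]=289 → r--
[0,11] |-14|<=|15| out[11]=225 → r--
[0,10] |-14|<=|14| out[10]=196 → r--
[0,9] |-14|>|11| out[9]=196 → l++
[1,9] |-13|>|11| out[8]=169 → l++
[2,9] |-12|>|11| out[7]=144 → l++
[3,9] |0|<=|11| out[6]=121 → r--
[3,8] |0|<=|9| out[5]=81 → r--
[3,7] |0|<=|8| out[4]=64 → r--
[3,6] |0|<=|6| out[3]=36 → r--
[3,5] |0|<=|4| out[2]=16 → r--
[3,4] |0|<=|3| out[1]=9 → r--
[3,3] |0|<=|0| out[0]=0 → r--

[0, 9, 16, 36, 64, 81, 121, 144, 169, 196, 196, 225, 289, 441, 484, 529, 576]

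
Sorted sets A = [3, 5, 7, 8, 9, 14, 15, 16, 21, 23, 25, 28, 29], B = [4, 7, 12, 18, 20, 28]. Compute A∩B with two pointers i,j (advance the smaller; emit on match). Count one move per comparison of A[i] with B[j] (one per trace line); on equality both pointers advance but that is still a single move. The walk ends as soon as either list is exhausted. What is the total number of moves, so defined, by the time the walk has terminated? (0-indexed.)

i=0 j=0: 3<4, i++
i=1 j=0: 5>4, j++
i=1 j=1: 5<7, i++
i=2 j=1: 7==7 emit, i++,j++
i=3 j=2: 8<12, i++
i=4 j=2: 9<12, i++
i=5 j=2: 14>12, j++
i=5 j=3: 14<18, i++
i=6 j=3: 15<18, i++
i=7 j=3: 16<18, i++
i=8 j=3: 21>18, j++
i=8 j=4: 21>20, j++
i=8 j=5: 21<28, i++
i=9 j=5: 23<28, i++
i=10 j=5: 25<28, i++
i=11 j=5: 28==28 emit, i++,j++

16 moves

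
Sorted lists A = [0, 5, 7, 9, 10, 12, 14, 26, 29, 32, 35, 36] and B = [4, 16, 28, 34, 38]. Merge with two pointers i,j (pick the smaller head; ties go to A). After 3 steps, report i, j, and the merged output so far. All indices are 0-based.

i=0 j=0: A[i]=0<=B[j]=4 take 0, i++
i=1 j=0: A[i]=5>B[j]=4 take 4, j++
i=1 j=1: A[i]=5<=B[j]=16 take 5, i++

i=2, j=1, merged so far=[0, 4, 5]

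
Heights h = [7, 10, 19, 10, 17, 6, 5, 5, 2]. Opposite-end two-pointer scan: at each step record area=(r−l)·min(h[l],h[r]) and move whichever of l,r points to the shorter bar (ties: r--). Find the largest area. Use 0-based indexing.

[0,8] min(7,2)*8=16 best=16 * → r--
[0,7] min(7,5)*7=35 best=35 * → r--
[0,6] min(7,5)*6=30 best=35 → r--
[0,5] min(7,6)*5=30 best=35 → r--
[0,4] min(7,17)*4=28 best=35 → l++
[1,4] min(10,17)*3=30 best=35 → l++
[2,4] min(19,17)*2=34 best=35 → r--
[2,3] min(19,10)*1=10 best=35 → r--

max area = 35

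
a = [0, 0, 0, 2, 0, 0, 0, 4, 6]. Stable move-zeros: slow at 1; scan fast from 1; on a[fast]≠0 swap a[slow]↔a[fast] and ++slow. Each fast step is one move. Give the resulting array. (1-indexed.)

[2, 4, 6, 0, 0, 0, 0, 0, 0]

(s=1,f=1) a[fast]=0 → fast++
(s=1,f=2) a[fast]=0 → fast++
(s=1,f=3) a[fast]=0 → fast++
(s=1,f=4) a[fast]=2≠0 swap→a[1]=2 → slow++,fast++
(s=2,f=5) a[fast]=0 → fast++
(s=2,f=6) a[fast]=0 → fast++
(s=2,f=7) a[fast]=0 → fast++
(s=2,f=8) a[fast]=4≠0 swap→a[2]=4 → slow++,fast++
(s=3,f=9) a[fast]=6≠0 swap→a[3]=6 → slow++,fast++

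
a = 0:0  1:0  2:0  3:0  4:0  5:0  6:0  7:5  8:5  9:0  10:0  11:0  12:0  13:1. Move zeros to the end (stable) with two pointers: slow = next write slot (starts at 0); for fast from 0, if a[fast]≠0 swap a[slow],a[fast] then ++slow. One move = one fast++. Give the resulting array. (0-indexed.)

[5, 5, 1, 0, 0, 0, 0, 0, 0, 0, 0, 0, 0, 0]

slow=0 fast=0: a[fast]=0, fast++
slow=0 fast=1: a[fast]=0, fast++
slow=0 fast=2: a[fast]=0, fast++
slow=0 fast=3: a[fast]=0, fast++
slow=0 fast=4: a[fast]=0, fast++
slow=0 fast=5: a[fast]=0, fast++
slow=0 fast=6: a[fast]=0, fast++
slow=0 fast=7: a[fast]=5≠0 swap→a[0]=5, slow++,fast++
slow=1 fast=8: a[fast]=5≠0 swap→a[1]=5, slow++,fast++
slow=2 fast=9: a[fast]=0, fast++
slow=2 fast=10: a[fast]=0, fast++
slow=2 fast=11: a[fast]=0, fast++
slow=2 fast=12: a[fast]=0, fast++
slow=2 fast=13: a[fast]=1≠0 swap→a[2]=1, slow++,fast++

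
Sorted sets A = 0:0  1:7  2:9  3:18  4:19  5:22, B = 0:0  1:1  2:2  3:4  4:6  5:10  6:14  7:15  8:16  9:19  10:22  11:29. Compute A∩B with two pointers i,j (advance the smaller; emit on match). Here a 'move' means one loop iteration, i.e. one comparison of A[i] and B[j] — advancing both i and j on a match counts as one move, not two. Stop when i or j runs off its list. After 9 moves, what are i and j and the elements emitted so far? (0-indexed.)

[i=0,j=0] 0==0 emit → i++,j++
[i=1,j=1] 7>1 → j++
[i=1,j=2] 7>2 → j++
[i=1,j=3] 7>4 → j++
[i=1,j=4] 7>6 → j++
[i=1,j=5] 7<10 → i++
[i=2,j=5] 9<10 → i++
[i=3,j=5] 18>10 → j++
[i=3,j=6] 18>14 → j++

i=3, j=7, emitted=[0]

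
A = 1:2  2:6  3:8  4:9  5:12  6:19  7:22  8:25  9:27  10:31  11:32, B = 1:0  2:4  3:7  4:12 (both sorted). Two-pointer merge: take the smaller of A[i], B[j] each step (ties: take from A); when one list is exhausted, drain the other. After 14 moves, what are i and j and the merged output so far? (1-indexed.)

[i=1,j=1] A[i]=2>B[j]=0 take 0 → j++
[i=1,j=2] A[i]=2<=B[j]=4 take 2 → i++
[i=2,j=2] A[i]=6>B[j]=4 take 4 → j++
[i=2,j=3] A[i]=6<=B[j]=7 take 6 → i++
[i=3,j=3] A[i]=8>B[j]=7 take 7 → j++
[i=3,j=4] A[i]=8<=B[j]=12 take 8 → i++
[i=4,j=4] A[i]=9<=B[j]=12 take 9 → i++
[i=5,j=4] A[i]=12<=B[j]=12 take 12 → i++
[i=6,j=4] A[i]=19>B[j]=12 take 12 → j++
[i=6,j=5] B done, take A[i]=19 → i++
[i=7,j=5] B done, take A[i]=22 → i++
[i=8,j=5] B done, take A[i]=25 → i++
[i=9,j=5] B done, take A[i]=27 → i++
[i=10,j=5] B done, take A[i]=31 → i++

i=11, j=5, merged so far=[0, 2, 4, 6, 7, 8, 9, 12, 12, 19, 22, 25, 27, 31]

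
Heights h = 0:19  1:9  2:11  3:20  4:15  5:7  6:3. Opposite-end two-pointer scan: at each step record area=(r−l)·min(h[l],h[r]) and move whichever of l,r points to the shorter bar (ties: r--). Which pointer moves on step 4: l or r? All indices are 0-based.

[0,6] min(19,3)*6=18 best=18 * → r--
[0,5] min(19,7)*5=35 best=35 * → r--
[0,4] min(19,15)*4=60 best=60 * → r--
[0,3] min(19,20)*3=57 best=60 → l++

l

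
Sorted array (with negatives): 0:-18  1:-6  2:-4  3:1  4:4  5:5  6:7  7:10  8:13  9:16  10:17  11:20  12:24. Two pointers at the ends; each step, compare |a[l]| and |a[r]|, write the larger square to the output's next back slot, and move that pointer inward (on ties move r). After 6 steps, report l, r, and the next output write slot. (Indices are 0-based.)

l=1, r=7, next write slot=6

[0,12] |-18|<=|24| out[12]=576 → r--
[0,11] |-18|<=|20| out[11]=400 → r--
[0,10] |-18|>|17| out[10]=324 → l++
[1,10] |-6|<=|17| out[9]=289 → r--
[1,9] |-6|<=|16| out[8]=256 → r--
[1,8] |-6|<=|13| out[7]=169 → r--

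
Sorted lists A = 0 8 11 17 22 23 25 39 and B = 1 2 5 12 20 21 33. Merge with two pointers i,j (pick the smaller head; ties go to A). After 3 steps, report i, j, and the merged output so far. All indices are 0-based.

i=1, j=2, merged so far=[0, 1, 2]

[i=0,j=0] A[i]=0<=B[j]=1 take 0 → i++
[i=1,j=0] A[i]=8>B[j]=1 take 1 → j++
[i=1,j=1] A[i]=8>B[j]=2 take 2 → j++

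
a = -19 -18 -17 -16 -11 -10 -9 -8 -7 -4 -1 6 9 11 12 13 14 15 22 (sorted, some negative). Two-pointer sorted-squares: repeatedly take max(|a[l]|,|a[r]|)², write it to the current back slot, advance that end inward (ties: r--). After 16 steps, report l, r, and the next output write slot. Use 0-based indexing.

l=9, r=11, next write slot=2

[0,18] |-19|<=|22| out[18]=484 → r--
[0,17] |-19|>|15| out[17]=361 → l++
[1,17] |-18|>|15| out[16]=324 → l++
[2,17] |-17|>|15| out[15]=289 → l++
[3,17] |-16|>|15| out[14]=256 → l++
[4,17] |-11|<=|15| out[13]=225 → r--
[4,16] |-11|<=|14| out[12]=196 → r--
[4,15] |-11|<=|13| out[11]=169 → r--
[4,14] |-11|<=|12| out[10]=144 → r--
[4,13] |-11|<=|11| out[9]=121 → r--
[4,12] |-11|>|9| out[8]=121 → l++
[5,12] |-10|>|9| out[7]=100 → l++
[6,12] |-9|<=|9| out[6]=81 → r--
[6,11] |-9|>|6| out[5]=81 → l++
[7,11] |-8|>|6| out[4]=64 → l++
[8,11] |-7|>|6| out[3]=49 → l++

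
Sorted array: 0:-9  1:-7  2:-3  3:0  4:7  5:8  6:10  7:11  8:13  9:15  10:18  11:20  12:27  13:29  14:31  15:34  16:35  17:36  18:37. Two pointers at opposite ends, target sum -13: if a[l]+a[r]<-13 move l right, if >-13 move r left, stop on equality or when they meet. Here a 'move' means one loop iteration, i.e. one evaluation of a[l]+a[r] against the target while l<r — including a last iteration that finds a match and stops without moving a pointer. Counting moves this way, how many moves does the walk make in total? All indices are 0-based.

[0,18] -9+37=28 >-13 → r--
[0,17] -9+36=27 >-13 → r--
[0,16] -9+35=26 >-13 → r--
[0,15] -9+34=25 >-13 → r--
[0,14] -9+31=22 >-13 → r--
[0,13] -9+29=20 >-13 → r--
[0,12] -9+27=18 >-13 → r--
[0,11] -9+20=11 >-13 → r--
[0,10] -9+18=9 >-13 → r--
[0,9] -9+15=6 >-13 → r--
[0,8] -9+13=4 >-13 → r--
[0,7] -9+11=2 >-13 → r--
[0,6] -9+10=1 >-13 → r--
[0,5] -9+8=-1 >-13 → r--
[0,4] -9+7=-2 >-13 → r--
[0,3] -9+0=-9 >-13 → r--
[0,2] -9+-3=-12 >-13 → r--
[0,1] -9+-7=-16 <-13 → l++

18 moves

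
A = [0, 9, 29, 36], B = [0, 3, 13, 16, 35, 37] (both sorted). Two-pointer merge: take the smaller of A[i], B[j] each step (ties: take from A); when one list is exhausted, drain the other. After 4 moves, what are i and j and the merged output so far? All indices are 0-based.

i=0 j=0: A[i]=0<=B[j]=0 take 0, i++
i=1 j=0: A[i]=9>B[j]=0 take 0, j++
i=1 j=1: A[i]=9>B[j]=3 take 3, j++
i=1 j=2: A[i]=9<=B[j]=13 take 9, i++

i=2, j=2, merged so far=[0, 0, 3, 9]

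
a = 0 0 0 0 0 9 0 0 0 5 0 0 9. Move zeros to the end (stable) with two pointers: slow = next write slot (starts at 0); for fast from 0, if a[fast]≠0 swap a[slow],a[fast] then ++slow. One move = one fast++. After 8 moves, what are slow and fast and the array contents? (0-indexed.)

slow=0 fast=0: a[fast]=0, fast++
slow=0 fast=1: a[fast]=0, fast++
slow=0 fast=2: a[fast]=0, fast++
slow=0 fast=3: a[fast]=0, fast++
slow=0 fast=4: a[fast]=0, fast++
slow=0 fast=5: a[fast]=9≠0 swap→a[0]=9, slow++,fast++
slow=1 fast=6: a[fast]=0, fast++
slow=1 fast=7: a[fast]=0, fast++

slow=1, fast=8, a=[9, 0, 0, 0, 0, 0, 0, 0, 0, 5, 0, 0, 9]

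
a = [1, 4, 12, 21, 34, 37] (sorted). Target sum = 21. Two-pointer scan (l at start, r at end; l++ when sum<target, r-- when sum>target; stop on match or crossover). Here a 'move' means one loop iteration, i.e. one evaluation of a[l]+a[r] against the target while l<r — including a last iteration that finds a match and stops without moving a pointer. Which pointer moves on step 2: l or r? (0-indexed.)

r

[0,5] 1+37=38 >21 → r--
[0,4] 1+34=35 >21 → r--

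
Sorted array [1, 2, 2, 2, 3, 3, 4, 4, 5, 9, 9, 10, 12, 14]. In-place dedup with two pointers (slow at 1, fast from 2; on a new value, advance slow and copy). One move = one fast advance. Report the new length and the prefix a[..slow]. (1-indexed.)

(s=1,f=2) a[fast]=2≠a[slow]=1 write a[2]=2 → slow++,fast++
(s=2,f=3) a[fast]=2=a[slow] dup → fast++
(s=2,f=4) a[fast]=2=a[slow] dup → fast++
(s=2,f=5) a[fast]=3≠a[slow]=2 write a[3]=3 → slow++,fast++
(s=3,f=6) a[fast]=3=a[slow] dup → fast++
(s=3,f=7) a[fast]=4≠a[slow]=3 write a[4]=4 → slow++,fast++
(s=4,f=8) a[fast]=4=a[slow] dup → fast++
(s=4,f=9) a[fast]=5≠a[slow]=4 write a[5]=5 → slow++,fast++
(s=5,f=10) a[fast]=9≠a[slow]=5 write a[6]=9 → slow++,fast++
(s=6,f=11) a[fast]=9=a[slow] dup → fast++
(s=6,f=12) a[fast]=10≠a[slow]=9 write a[7]=10 → slow++,fast++
(s=7,f=13) a[fast]=12≠a[slow]=10 write a[8]=12 → slow++,fast++
(s=8,f=14) a[fast]=14≠a[slow]=12 write a[9]=14 → slow++,fast++

length 9; prefix = [1, 2, 3, 4, 5, 9, 10, 12, 14]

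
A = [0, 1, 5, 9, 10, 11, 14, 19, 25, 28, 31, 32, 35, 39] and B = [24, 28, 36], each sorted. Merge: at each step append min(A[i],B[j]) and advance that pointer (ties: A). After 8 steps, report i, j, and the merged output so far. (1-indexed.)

i=9, j=1, merged so far=[0, 1, 5, 9, 10, 11, 14, 19]

[i=1,j=1] A[i]=0<=B[j]=24 take 0 → i++
[i=2,j=1] A[i]=1<=B[j]=24 take 1 → i++
[i=3,j=1] A[i]=5<=B[j]=24 take 5 → i++
[i=4,j=1] A[i]=9<=B[j]=24 take 9 → i++
[i=5,j=1] A[i]=10<=B[j]=24 take 10 → i++
[i=6,j=1] A[i]=11<=B[j]=24 take 11 → i++
[i=7,j=1] A[i]=14<=B[j]=24 take 14 → i++
[i=8,j=1] A[i]=19<=B[j]=24 take 19 → i++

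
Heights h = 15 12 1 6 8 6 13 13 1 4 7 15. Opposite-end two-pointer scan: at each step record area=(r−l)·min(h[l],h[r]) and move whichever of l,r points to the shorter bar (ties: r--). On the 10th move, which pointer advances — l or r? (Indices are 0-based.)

[0,11] min(15,15)*11=165 best=165 * → r--
[0,10] min(15,7)*10=70 best=165 → r--
[0,9] min(15,4)*9=36 best=165 → r--
[0,8] min(15,1)*8=8 best=165 → r--
[0,7] min(15,13)*7=91 best=165 → r--
[0,6] min(15,13)*6=78 best=165 → r--
[0,5] min(15,6)*5=30 best=165 → r--
[0,4] min(15,8)*4=32 best=165 → r--
[0,3] min(15,6)*3=18 best=165 → r--
[0,2] min(15,1)*2=2 best=165 → r--

r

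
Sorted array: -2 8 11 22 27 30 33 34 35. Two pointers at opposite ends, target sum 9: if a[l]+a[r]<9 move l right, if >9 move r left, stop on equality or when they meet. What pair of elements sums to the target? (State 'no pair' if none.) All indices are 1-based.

(-2, 11)

l=1 r=9: -2+35=33 >9, r--
l=1 r=8: -2+34=32 >9, r--
l=1 r=7: -2+33=31 >9, r--
l=1 r=6: -2+30=28 >9, r--
l=1 r=5: -2+27=25 >9, r--
l=1 r=4: -2+22=20 >9, r--
l=1 r=3: -2+11=9, found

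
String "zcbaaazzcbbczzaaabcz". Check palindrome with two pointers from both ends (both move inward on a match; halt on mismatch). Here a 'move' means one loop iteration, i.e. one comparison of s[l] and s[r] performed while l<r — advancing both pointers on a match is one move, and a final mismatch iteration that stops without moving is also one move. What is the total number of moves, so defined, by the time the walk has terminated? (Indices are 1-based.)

10 moves

l=1 r=20: 'z'=='z', l++,r--
l=2 r=19: 'c'=='c', l++,r--
l=3 r=18: 'b'=='b', l++,r--
l=4 r=17: 'a'=='a', l++,r--
l=5 r=16: 'a'=='a', l++,r--
l=6 r=15: 'a'=='a', l++,r--
l=7 r=14: 'z'=='z', l++,r--
l=8 r=13: 'z'=='z', l++,r--
l=9 r=12: 'c'=='c', l++,r--
l=10 r=11: 'b'=='b', l++,r--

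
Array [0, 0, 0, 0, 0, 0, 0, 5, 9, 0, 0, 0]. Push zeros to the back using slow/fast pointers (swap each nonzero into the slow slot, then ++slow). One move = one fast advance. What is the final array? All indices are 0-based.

[5, 9, 0, 0, 0, 0, 0, 0, 0, 0, 0, 0]

slow=0 fast=0: a[fast]=0, fast++
slow=0 fast=1: a[fast]=0, fast++
slow=0 fast=2: a[fast]=0, fast++
slow=0 fast=3: a[fast]=0, fast++
slow=0 fast=4: a[fast]=0, fast++
slow=0 fast=5: a[fast]=0, fast++
slow=0 fast=6: a[fast]=0, fast++
slow=0 fast=7: a[fast]=5≠0 swap→a[0]=5, slow++,fast++
slow=1 fast=8: a[fast]=9≠0 swap→a[1]=9, slow++,fast++
slow=2 fast=9: a[fast]=0, fast++
slow=2 fast=10: a[fast]=0, fast++
slow=2 fast=11: a[fast]=0, fast++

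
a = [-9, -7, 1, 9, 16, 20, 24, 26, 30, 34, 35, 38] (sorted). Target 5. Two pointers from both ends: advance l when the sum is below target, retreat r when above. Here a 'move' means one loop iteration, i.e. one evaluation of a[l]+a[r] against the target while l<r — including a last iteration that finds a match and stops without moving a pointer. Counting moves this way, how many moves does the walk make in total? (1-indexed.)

[1,12] -9+38=29 >5 → r--
[1,11] -9+35=26 >5 → r--
[1,10] -9+34=25 >5 → r--
[1,9] -9+30=21 >5 → r--
[1,8] -9+26=17 >5 → r--
[1,7] -9+24=15 >5 → r--
[1,6] -9+20=11 >5 → r--
[1,5] -9+16=7 >5 → r--
[1,4] -9+9=0 <5 → l++
[2,4] -7+9=2 <5 → l++
[3,4] 1+9=10 >5 → r--

11 moves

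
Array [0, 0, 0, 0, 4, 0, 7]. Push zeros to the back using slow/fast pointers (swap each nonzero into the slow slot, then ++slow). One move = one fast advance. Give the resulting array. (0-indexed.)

(s=0,f=0) a[fast]=0 → fast++
(s=0,f=1) a[fast]=0 → fast++
(s=0,f=2) a[fast]=0 → fast++
(s=0,f=3) a[fast]=0 → fast++
(s=0,f=4) a[fast]=4≠0 swap→a[0]=4 → slow++,fast++
(s=1,f=5) a[fast]=0 → fast++
(s=1,f=6) a[fast]=7≠0 swap→a[1]=7 → slow++,fast++

[4, 7, 0, 0, 0, 0, 0]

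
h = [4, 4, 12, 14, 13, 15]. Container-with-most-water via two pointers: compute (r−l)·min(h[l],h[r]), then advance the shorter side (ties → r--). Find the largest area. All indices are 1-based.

max area = 36

[1,6] min(4,15)*5=20 best=20 * → l++
[2,6] min(4,15)*4=16 best=20 → l++
[3,6] min(12,15)*3=36 best=36 * → l++
[4,6] min(14,15)*2=28 best=36 → l++
[5,6] min(13,15)*1=13 best=36 → l++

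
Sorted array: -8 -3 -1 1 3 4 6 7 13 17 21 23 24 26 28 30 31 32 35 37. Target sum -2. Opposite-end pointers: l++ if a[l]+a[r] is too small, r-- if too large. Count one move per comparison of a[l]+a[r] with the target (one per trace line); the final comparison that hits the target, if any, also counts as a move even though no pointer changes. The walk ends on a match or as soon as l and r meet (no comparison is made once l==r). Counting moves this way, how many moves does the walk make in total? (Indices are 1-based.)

14 moves

[1,20] -8+37=29 >-2 → r--
[1,19] -8+35=27 >-2 → r--
[1,18] -8+32=24 >-2 → r--
[1,17] -8+31=23 >-2 → r--
[1,16] -8+30=22 >-2 → r--
[1,15] -8+28=20 >-2 → r--
[1,14] -8+26=18 >-2 → r--
[1,13] -8+24=16 >-2 → r--
[1,12] -8+23=15 >-2 → r--
[1,11] -8+21=13 >-2 → r--
[1,10] -8+17=9 >-2 → r--
[1,9] -8+13=5 >-2 → r--
[1,8] -8+7=-1 >-2 → r--
[1,7] -8+6=-2 → found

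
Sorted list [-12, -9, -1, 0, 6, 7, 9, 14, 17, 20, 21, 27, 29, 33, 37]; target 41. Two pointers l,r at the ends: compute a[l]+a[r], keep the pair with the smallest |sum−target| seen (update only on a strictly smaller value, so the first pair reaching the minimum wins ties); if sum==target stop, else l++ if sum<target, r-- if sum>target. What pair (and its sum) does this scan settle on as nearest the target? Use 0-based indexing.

[0,14] -12+37=25 d=16 * → l++
[1,14] -9+37=28 d=13 * → l++
[2,14] -1+37=36 d=5 * → l++
[3,14] 0+37=37 d=4 * → l++
[4,14] 6+37=43 d=2 * → r--
[4,13] 6+33=39 d=2 → l++
[5,13] 7+33=40 d=1 * → l++
[6,13] 9+33=42 d=1 → r--
[6,12] 9+29=38 d=3 → l++
[7,12] 14+29=43 d=2 → r--
[7,11] 14+27=41 d=0 * → stop

pair (14, 27) with sum 41 (|Δ|=0)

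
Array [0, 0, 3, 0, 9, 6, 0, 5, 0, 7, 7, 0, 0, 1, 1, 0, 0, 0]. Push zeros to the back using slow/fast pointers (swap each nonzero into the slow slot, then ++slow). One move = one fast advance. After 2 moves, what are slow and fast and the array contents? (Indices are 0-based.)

(s=0,f=0) a[fast]=0 → fast++
(s=0,f=1) a[fast]=0 → fast++

slow=0, fast=2, a=[0, 0, 3, 0, 9, 6, 0, 5, 0, 7, 7, 0, 0, 1, 1, 0, 0, 0]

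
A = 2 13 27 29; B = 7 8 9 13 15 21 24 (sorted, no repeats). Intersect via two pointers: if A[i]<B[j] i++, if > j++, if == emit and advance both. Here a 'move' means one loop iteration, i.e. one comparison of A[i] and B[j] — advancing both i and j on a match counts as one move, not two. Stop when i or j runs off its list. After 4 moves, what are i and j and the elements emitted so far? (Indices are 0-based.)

i=1, j=3, emitted=[]

[i=0,j=0] 2<7 → i++
[i=1,j=0] 13>7 → j++
[i=1,j=1] 13>8 → j++
[i=1,j=2] 13>9 → j++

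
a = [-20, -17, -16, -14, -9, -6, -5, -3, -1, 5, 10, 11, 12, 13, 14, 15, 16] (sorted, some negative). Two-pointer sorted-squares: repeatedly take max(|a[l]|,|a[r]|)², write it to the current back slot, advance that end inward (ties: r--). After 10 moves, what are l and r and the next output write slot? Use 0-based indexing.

l=4, r=10, next write slot=6

l=0 r=16: |-20|>|16| out[16]=400, l++
l=1 r=16: |-17|>|16| out[15]=289, l++
l=2 r=16: |-16|<=|16| out[14]=256, r--
l=2 r=15: |-16|>|15| out[13]=256, l++
l=3 r=15: |-14|<=|15| out[12]=225, r--
l=3 r=14: |-14|<=|14| out[11]=196, r--
l=3 r=13: |-14|>|13| out[10]=196, l++
l=4 r=13: |-9|<=|13| out[9]=169, r--
l=4 r=12: |-9|<=|12| out[8]=144, r--
l=4 r=11: |-9|<=|11| out[7]=121, r--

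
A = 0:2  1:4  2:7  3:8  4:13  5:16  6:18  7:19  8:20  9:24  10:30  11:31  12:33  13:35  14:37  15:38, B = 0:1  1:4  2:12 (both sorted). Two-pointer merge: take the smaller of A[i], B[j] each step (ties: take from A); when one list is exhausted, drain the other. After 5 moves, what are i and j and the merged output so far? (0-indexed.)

i=3, j=2, merged so far=[1, 2, 4, 4, 7]

[i=0,j=0] A[i]=2>B[j]=1 take 1 → j++
[i=0,j=1] A[i]=2<=B[j]=4 take 2 → i++
[i=1,j=1] A[i]=4<=B[j]=4 take 4 → i++
[i=2,j=1] A[i]=7>B[j]=4 take 4 → j++
[i=2,j=2] A[i]=7<=B[j]=12 take 7 → i++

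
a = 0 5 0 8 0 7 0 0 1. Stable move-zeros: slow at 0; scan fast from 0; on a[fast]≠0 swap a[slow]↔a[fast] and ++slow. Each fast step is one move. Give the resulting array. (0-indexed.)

slow=0 fast=0: a[fast]=0, fast++
slow=0 fast=1: a[fast]=5≠0 swap→a[0]=5, slow++,fast++
slow=1 fast=2: a[fast]=0, fast++
slow=1 fast=3: a[fast]=8≠0 swap→a[1]=8, slow++,fast++
slow=2 fast=4: a[fast]=0, fast++
slow=2 fast=5: a[fast]=7≠0 swap→a[2]=7, slow++,fast++
slow=3 fast=6: a[fast]=0, fast++
slow=3 fast=7: a[fast]=0, fast++
slow=3 fast=8: a[fast]=1≠0 swap→a[3]=1, slow++,fast++

[5, 8, 7, 1, 0, 0, 0, 0, 0]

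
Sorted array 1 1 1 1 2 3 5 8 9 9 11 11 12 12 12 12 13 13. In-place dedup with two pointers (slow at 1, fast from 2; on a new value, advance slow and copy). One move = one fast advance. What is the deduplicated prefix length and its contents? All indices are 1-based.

slow=1 fast=2: a[fast]=1=a[slow] dup, fast++
slow=1 fast=3: a[fast]=1=a[slow] dup, fast++
slow=1 fast=4: a[fast]=1=a[slow] dup, fast++
slow=1 fast=5: a[fast]=2≠a[slow]=1 write a[2]=2, slow++,fast++
slow=2 fast=6: a[fast]=3≠a[slow]=2 write a[3]=3, slow++,fast++
slow=3 fast=7: a[fast]=5≠a[slow]=3 write a[4]=5, slow++,fast++
slow=4 fast=8: a[fast]=8≠a[slow]=5 write a[5]=8, slow++,fast++
slow=5 fast=9: a[fast]=9≠a[slow]=8 write a[6]=9, slow++,fast++
slow=6 fast=10: a[fast]=9=a[slow] dup, fast++
slow=6 fast=11: a[fast]=11≠a[slow]=9 write a[7]=11, slow++,fast++
slow=7 fast=12: a[fast]=11=a[slow] dup, fast++
slow=7 fast=13: a[fast]=12≠a[slow]=11 write a[8]=12, slow++,fast++
slow=8 fast=14: a[fast]=12=a[slow] dup, fast++
slow=8 fast=15: a[fast]=12=a[slow] dup, fast++
slow=8 fast=16: a[fast]=12=a[slow] dup, fast++
slow=8 fast=17: a[fast]=13≠a[slow]=12 write a[9]=13, slow++,fast++
slow=9 fast=18: a[fast]=13=a[slow] dup, fast++

length 9; prefix = [1, 2, 3, 5, 8, 9, 11, 12, 13]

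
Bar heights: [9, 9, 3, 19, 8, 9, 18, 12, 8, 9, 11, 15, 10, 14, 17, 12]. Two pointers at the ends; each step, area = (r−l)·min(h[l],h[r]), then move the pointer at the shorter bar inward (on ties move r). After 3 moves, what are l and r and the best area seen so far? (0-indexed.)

l=3, r=15, best area=135

[0,15] min(9,12)*15=135 best=135 * → l++
[1,15] min(9,12)*14=126 best=135 → l++
[2,15] min(3,12)*13=39 best=135 → l++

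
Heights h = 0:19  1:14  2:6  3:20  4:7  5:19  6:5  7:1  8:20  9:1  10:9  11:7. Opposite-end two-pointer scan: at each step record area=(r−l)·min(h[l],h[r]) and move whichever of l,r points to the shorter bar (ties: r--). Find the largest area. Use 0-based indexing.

[0,11] min(19,7)*11=77 best=77 * → r--
[0,10] min(19,9)*10=90 best=90 * → r--
[0,9] min(19,1)*9=9 best=90 → r--
[0,8] min(19,20)*8=152 best=152 * → l++
[1,8] min(14,20)*7=98 best=152 → l++
[2,8] min(6,20)*6=36 best=152 → l++
[3,8] min(20,20)*5=100 best=152 → r--
[3,7] min(20,1)*4=4 best=152 → r--
[3,6] min(20,5)*3=15 best=152 → r--
[3,5] min(20,19)*2=38 best=152 → r--
[3,4] min(20,7)*1=7 best=152 → r--

max area = 152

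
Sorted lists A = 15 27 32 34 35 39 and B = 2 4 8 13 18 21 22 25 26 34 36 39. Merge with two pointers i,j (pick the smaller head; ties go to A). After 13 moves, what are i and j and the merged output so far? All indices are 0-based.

i=4, j=9, merged so far=[2, 4, 8, 13, 15, 18, 21, 22, 25, 26, 27, 32, 34]

[i=0,j=0] A[i]=15>B[j]=2 take 2 → j++
[i=0,j=1] A[i]=15>B[j]=4 take 4 → j++
[i=0,j=2] A[i]=15>B[j]=8 take 8 → j++
[i=0,j=3] A[i]=15>B[j]=13 take 13 → j++
[i=0,j=4] A[i]=15<=B[j]=18 take 15 → i++
[i=1,j=4] A[i]=27>B[j]=18 take 18 → j++
[i=1,j=5] A[i]=27>B[j]=21 take 21 → j++
[i=1,j=6] A[i]=27>B[j]=22 take 22 → j++
[i=1,j=7] A[i]=27>B[j]=25 take 25 → j++
[i=1,j=8] A[i]=27>B[j]=26 take 26 → j++
[i=1,j=9] A[i]=27<=B[j]=34 take 27 → i++
[i=2,j=9] A[i]=32<=B[j]=34 take 32 → i++
[i=3,j=9] A[i]=34<=B[j]=34 take 34 → i++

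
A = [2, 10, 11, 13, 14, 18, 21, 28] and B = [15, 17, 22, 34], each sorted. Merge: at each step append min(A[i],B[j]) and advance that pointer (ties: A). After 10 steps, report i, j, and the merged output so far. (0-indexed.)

i=0 j=0: A[i]=2<=B[j]=15 take 2, i++
i=1 j=0: A[i]=10<=B[j]=15 take 10, i++
i=2 j=0: A[i]=11<=B[j]=15 take 11, i++
i=3 j=0: A[i]=13<=B[j]=15 take 13, i++
i=4 j=0: A[i]=14<=B[j]=15 take 14, i++
i=5 j=0: A[i]=18>B[j]=15 take 15, j++
i=5 j=1: A[i]=18>B[j]=17 take 17, j++
i=5 j=2: A[i]=18<=B[j]=22 take 18, i++
i=6 j=2: A[i]=21<=B[j]=22 take 21, i++
i=7 j=2: A[i]=28>B[j]=22 take 22, j++

i=7, j=3, merged so far=[2, 10, 11, 13, 14, 15, 17, 18, 21, 22]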